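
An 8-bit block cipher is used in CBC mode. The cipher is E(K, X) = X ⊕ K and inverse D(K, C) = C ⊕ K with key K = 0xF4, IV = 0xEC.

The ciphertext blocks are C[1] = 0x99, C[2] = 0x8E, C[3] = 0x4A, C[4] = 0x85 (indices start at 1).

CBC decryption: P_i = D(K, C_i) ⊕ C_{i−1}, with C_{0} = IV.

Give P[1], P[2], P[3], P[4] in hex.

P[1]: D(K, 0x99) = 0x6D; 0x6D ⊕ 0xEC = 0x81.
P[2]: D(K, 0x8E) = 0x7A; 0x7A ⊕ 0x99 = 0xE3.
P[3]: D(K, 0x4A) = 0xBE; 0xBE ⊕ 0x8E = 0x30.
P[4]: D(K, 0x85) = 0x71; 0x71 ⊕ 0x4A = 0x3B.

P[1] = 0x81, P[2] = 0xE3, P[3] = 0x30, P[4] = 0x3B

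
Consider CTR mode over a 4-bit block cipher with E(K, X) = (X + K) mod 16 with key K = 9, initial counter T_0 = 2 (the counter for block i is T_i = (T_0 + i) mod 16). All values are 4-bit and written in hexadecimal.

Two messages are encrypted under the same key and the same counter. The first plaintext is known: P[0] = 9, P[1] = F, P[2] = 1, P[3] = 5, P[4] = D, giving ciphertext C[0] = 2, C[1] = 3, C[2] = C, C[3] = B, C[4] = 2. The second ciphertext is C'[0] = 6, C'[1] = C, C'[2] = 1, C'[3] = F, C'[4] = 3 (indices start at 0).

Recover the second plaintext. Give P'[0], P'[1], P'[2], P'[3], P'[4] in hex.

P'[0] = D, P'[1] = 0, P'[2] = C, P'[3] = 1, P'[4] = C

In CTR with a reused counter, both messages share the same keystream S_i, so C_i ⊕ C'_i = P_i ⊕ P'_i and thus P'_i = P_i ⊕ C_i ⊕ C'_i.
P'[0]: 9 ⊕ 2 ⊕ 6 = D.
P'[1]: F ⊕ 3 ⊕ C = 0.
P'[2]: 1 ⊕ C ⊕ 1 = C.
P'[3]: 5 ⊕ B ⊕ F = 1.
P'[4]: D ⊕ 2 ⊕ 3 = C.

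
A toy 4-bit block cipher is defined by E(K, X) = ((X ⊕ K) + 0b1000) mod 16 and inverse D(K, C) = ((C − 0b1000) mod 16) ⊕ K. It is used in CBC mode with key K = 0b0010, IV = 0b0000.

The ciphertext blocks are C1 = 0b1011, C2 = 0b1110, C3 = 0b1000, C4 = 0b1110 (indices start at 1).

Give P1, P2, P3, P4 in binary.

P1 = 0b0001, P2 = 0b1111, P3 = 0b1100, P4 = 0b1100

CBC decryption: P_i = D(K, C_i) ⊕ C_{i−1}, with C_{0} = IV.
P1: D(K, 0b1011) = 0b0001; 0b0001 ⊕ 0b0000 = 0b0001.
P2: D(K, 0b1110) = 0b0100; 0b0100 ⊕ 0b1011 = 0b1111.
P3: D(K, 0b1000) = 0b0010; 0b0010 ⊕ 0b1110 = 0b1100.
P4: D(K, 0b1110) = 0b0100; 0b0100 ⊕ 0b1000 = 0b1100.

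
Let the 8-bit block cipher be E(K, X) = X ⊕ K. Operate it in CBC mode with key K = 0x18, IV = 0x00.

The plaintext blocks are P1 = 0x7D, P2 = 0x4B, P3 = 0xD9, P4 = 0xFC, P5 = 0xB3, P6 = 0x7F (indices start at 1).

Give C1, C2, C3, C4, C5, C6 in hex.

C1 = 0x65, C2 = 0x36, C3 = 0xF7, C4 = 0x13, C5 = 0xB8, C6 = 0xDF

CBC encryption: C_i = E(K, P_i ⊕ C_{i−1}), with C_{0} = IV.
C1: P1 ⊕ 0x00 = 0x7D; E(K, 0x7D) = 0x65.
C2: P2 ⊕ 0x65 = 0x2E; E(K, 0x2E) = 0x36.
C3: P3 ⊕ 0x36 = 0xEF; E(K, 0xEF) = 0xF7.
C4: P4 ⊕ 0xF7 = 0x0B; E(K, 0x0B) = 0x13.
C5: P5 ⊕ 0x13 = 0xA0; E(K, 0xA0) = 0xB8.
C6: P6 ⊕ 0xB8 = 0xC7; E(K, 0xC7) = 0xDF.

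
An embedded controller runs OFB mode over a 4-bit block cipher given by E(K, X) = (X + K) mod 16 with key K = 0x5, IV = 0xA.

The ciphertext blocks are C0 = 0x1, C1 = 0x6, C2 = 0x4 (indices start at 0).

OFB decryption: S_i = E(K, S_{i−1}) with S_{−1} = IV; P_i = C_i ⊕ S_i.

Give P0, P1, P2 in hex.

P0 = 0xE, P1 = 0x2, P2 = 0xD

P0: S = E(K, 0xA) = 0xF; 0x1 ⊕ 0xF = 0xE.
P1: S = E(K, 0xF) = 0x4; 0x6 ⊕ 0x4 = 0x2.
P2: S = E(K, 0x4) = 0x9; 0x4 ⊕ 0x9 = 0xD.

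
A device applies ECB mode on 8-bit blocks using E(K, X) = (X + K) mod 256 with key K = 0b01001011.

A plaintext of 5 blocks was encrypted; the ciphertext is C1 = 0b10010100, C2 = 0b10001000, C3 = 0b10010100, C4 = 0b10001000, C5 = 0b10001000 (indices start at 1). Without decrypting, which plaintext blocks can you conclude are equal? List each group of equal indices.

P1 = P3; P2 = P4 = P5

ECB encrypts each block independently with the same key, so equal ciphertext blocks imply equal plaintext blocks.
C1 = C3 = 0b10010100, so P1 = P3.
C2 = C4 = C5 = 0b10001000, so P2 = P4 = P5.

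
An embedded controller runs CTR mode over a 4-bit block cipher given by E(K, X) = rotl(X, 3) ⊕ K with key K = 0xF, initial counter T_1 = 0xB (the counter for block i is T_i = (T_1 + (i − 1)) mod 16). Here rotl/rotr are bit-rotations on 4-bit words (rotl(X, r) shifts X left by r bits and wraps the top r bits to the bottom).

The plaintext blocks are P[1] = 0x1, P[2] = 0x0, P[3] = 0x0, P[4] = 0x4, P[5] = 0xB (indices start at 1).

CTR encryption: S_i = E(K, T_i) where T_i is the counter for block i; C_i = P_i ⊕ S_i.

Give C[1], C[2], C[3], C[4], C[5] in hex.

C[1]: T = 0xB, S = E(K, T) = 0x2; 0x1 ⊕ 0x2 = 0x3.
C[2]: T = 0xC, S = E(K, T) = 0x9; 0x0 ⊕ 0x9 = 0x9.
C[3]: T = 0xD, S = E(K, T) = 0x1; 0x0 ⊕ 0x1 = 0x1.
C[4]: T = 0xE, S = E(K, T) = 0x8; 0x4 ⊕ 0x8 = 0xC.
C[5]: T = 0xF, S = E(K, T) = 0x0; 0xB ⊕ 0x0 = 0xB.

C[1] = 0x3, C[2] = 0x9, C[3] = 0x1, C[4] = 0xC, C[5] = 0xB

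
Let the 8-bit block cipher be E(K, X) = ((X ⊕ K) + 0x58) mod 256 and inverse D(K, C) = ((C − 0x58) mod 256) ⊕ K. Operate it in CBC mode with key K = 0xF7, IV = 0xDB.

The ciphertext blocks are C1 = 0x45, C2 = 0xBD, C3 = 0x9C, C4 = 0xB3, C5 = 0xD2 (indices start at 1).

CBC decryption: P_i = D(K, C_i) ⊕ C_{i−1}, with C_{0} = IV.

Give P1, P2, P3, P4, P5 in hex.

P1: D(K, 0x45) = 0x1A; 0x1A ⊕ 0xDB = 0xC1.
P2: D(K, 0xBD) = 0x92; 0x92 ⊕ 0x45 = 0xD7.
P3: D(K, 0x9C) = 0xB3; 0xB3 ⊕ 0xBD = 0x0E.
P4: D(K, 0xB3) = 0xAC; 0xAC ⊕ 0x9C = 0x30.
P5: D(K, 0xD2) = 0x8D; 0x8D ⊕ 0xB3 = 0x3E.

P1 = 0xC1, P2 = 0xD7, P3 = 0x0E, P4 = 0x30, P5 = 0x3E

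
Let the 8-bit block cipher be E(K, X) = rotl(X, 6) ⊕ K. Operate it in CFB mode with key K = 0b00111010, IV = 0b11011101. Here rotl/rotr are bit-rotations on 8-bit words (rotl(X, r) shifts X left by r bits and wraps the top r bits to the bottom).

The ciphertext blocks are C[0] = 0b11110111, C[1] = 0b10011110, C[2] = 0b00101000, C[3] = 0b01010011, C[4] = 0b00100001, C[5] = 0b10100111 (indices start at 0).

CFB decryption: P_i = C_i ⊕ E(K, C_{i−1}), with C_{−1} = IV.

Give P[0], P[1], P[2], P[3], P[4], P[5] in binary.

P[0] = 0b10111010, P[1] = 0b01011001, P[2] = 0b10110101, P[3] = 0b01100011, P[4] = 0b11001111, P[5] = 0b11010101

P[0]: E(K, 0b11011101) = 0b01001101; 0b11110111 ⊕ 0b01001101 = 0b10111010.
P[1]: E(K, 0b11110111) = 0b11000111; 0b10011110 ⊕ 0b11000111 = 0b01011001.
P[2]: E(K, 0b10011110) = 0b10011101; 0b00101000 ⊕ 0b10011101 = 0b10110101.
P[3]: E(K, 0b00101000) = 0b00110000; 0b01010011 ⊕ 0b00110000 = 0b01100011.
P[4]: E(K, 0b01010011) = 0b11101110; 0b00100001 ⊕ 0b11101110 = 0b11001111.
P[5]: E(K, 0b00100001) = 0b01110010; 0b10100111 ⊕ 0b01110010 = 0b11010101.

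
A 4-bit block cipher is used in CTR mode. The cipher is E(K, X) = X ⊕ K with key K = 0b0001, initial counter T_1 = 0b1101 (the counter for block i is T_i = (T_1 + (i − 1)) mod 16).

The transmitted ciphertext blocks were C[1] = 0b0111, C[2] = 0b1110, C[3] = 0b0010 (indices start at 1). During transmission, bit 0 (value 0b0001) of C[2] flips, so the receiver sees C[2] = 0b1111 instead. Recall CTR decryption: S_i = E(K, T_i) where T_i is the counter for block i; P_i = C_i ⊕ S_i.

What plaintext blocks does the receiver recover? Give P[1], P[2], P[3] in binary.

Only C[2] changed, to 0b1111. In CTR, a change in C_i flips the same bit in P_i only; the keystream is unaffected. Decrypting the received ciphertext:
P[1]: T = 0b1101, S = E(K, T) = 0b1100; 0b0111 ⊕ 0b1100 = 0b1011.
P[2]: T = 0b1110, S = E(K, T) = 0b1111; 0b1111 ⊕ 0b1111 = 0b0000.
P[3]: T = 0b1111, S = E(K, T) = 0b1110; 0b0010 ⊕ 0b1110 = 0b1100.
Blocks that differ from the original plaintext: P[2].

P[1] = 0b1011, P[2] = 0b0000, P[3] = 0b1100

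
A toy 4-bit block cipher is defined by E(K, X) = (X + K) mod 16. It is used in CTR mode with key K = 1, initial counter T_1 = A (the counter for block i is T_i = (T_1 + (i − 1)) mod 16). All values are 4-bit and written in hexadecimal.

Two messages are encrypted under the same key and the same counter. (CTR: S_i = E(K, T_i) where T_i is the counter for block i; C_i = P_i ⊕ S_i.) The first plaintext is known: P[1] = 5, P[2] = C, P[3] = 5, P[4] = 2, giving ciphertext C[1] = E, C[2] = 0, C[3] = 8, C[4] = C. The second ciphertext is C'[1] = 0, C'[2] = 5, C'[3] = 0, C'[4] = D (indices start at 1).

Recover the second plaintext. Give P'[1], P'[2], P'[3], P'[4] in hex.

In CTR with a reused counter, both messages share the same keystream S_i, so C_i ⊕ C'_i = P_i ⊕ P'_i and thus P'_i = P_i ⊕ C_i ⊕ C'_i.
P'[1]: 5 ⊕ E ⊕ 0 = B.
P'[2]: C ⊕ 0 ⊕ 5 = 9.
P'[3]: 5 ⊕ 8 ⊕ 0 = D.
P'[4]: 2 ⊕ C ⊕ D = 3.

P'[1] = B, P'[2] = 9, P'[3] = D, P'[4] = 3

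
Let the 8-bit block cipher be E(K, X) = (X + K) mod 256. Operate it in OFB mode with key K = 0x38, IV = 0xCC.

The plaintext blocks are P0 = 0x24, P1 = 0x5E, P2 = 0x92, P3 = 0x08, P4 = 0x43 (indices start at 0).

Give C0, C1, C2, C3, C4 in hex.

C0 = 0x20, C1 = 0x62, C2 = 0xE6, C3 = 0xA4, C4 = 0xA7

OFB encryption: S_i = E(K, S_{i−1}) with S_{−1} = IV; C_i = P_i ⊕ S_i.
C0: S = E(K, 0xCC) = 0x04; 0x24 ⊕ 0x04 = 0x20.
C1: S = E(K, 0x04) = 0x3C; 0x5E ⊕ 0x3C = 0x62.
C2: S = E(K, 0x3C) = 0x74; 0x92 ⊕ 0x74 = 0xE6.
C3: S = E(K, 0x74) = 0xAC; 0x08 ⊕ 0xAC = 0xA4.
C4: S = E(K, 0xAC) = 0xE4; 0x43 ⊕ 0xE4 = 0xA7.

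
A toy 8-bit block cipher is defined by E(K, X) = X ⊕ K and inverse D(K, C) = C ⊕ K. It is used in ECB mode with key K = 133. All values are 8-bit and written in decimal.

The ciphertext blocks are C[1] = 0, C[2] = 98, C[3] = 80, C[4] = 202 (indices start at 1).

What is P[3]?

ECB decryption: P_i = D(K, C_i).
P[3]: D(K, 80) = 213.

P[3] = 213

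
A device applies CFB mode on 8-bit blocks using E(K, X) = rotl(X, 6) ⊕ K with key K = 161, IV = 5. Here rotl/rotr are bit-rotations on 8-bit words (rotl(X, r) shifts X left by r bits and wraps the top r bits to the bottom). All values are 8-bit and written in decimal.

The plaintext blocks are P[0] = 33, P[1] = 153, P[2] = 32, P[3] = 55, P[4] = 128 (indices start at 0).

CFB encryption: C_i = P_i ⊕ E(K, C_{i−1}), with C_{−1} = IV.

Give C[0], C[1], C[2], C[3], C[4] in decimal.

C[0] = 193, C[1] = 72, C[2] = 147, C[3] = 114, C[4] = 189

C[0]: E(K, 5) = 224; 33 ⊕ 224 = 193.
C[1]: E(K, 193) = 209; 153 ⊕ 209 = 72.
C[2]: E(K, 72) = 179; 32 ⊕ 179 = 147.
C[3]: E(K, 147) = 69; 55 ⊕ 69 = 114.
C[4]: E(K, 114) = 61; 128 ⊕ 61 = 189.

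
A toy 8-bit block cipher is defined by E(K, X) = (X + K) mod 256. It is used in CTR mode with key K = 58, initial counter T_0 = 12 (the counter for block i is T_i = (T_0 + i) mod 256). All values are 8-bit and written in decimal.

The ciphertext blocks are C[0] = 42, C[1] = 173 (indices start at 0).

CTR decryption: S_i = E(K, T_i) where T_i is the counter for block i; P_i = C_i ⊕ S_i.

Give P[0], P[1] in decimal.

P[0] = 108, P[1] = 234

P[0]: T = 12, S = E(K, T) = 70; 42 ⊕ 70 = 108.
P[1]: T = 13, S = E(K, T) = 71; 173 ⊕ 71 = 234.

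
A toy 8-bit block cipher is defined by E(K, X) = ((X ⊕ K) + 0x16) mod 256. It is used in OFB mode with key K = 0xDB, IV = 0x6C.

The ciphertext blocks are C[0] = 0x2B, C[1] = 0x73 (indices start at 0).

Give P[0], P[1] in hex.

OFB decryption: S_i = E(K, S_{i−1}) with S_{−1} = IV; P_i = C_i ⊕ S_i.
P[0]: S = E(K, 0x6C) = 0xCD; 0x2B ⊕ 0xCD = 0xE6.
P[1]: S = E(K, 0xCD) = 0x2C; 0x73 ⊕ 0x2C = 0x5F.

P[0] = 0xE6, P[1] = 0x5F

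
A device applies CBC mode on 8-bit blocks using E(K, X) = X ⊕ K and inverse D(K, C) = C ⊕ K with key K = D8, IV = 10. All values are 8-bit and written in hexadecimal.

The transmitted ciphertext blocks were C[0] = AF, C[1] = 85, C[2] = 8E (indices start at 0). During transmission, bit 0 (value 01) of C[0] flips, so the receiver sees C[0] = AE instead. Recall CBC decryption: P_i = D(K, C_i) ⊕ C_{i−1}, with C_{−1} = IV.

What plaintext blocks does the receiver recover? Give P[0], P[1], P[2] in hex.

P[0] = 66, P[1] = F3, P[2] = D3

Only C[0] changed, to AE. In CBC, a change in C_i garbles P_i and flips the same bit in P_{i+1}. Decrypting the received ciphertext:
P[0]: D(K, AE) = 76; 76 ⊕ 10 = 66.
P[1]: D(K, 85) = 5D; 5D ⊕ AE = F3.
P[2]: D(K, 8E) = 56; 56 ⊕ 85 = D3.
Blocks that differ from the original plaintext: P[0], P[1].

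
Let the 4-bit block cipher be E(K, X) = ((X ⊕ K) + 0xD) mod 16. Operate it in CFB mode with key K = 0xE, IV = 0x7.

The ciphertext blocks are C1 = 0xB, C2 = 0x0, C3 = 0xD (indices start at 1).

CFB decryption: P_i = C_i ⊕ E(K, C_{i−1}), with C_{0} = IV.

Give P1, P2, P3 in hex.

P1 = 0xD, P2 = 0x2, P3 = 0x6

P1: E(K, 0x7) = 0x6; 0xB ⊕ 0x6 = 0xD.
P2: E(K, 0xB) = 0x2; 0x0 ⊕ 0x2 = 0x2.
P3: E(K, 0x0) = 0xB; 0xD ⊕ 0xB = 0x6.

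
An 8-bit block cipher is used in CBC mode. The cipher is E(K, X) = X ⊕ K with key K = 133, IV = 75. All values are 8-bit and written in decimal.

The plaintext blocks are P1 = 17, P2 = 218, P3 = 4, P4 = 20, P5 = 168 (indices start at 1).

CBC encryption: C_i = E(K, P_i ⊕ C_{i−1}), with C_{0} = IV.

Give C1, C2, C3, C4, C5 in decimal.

C1 = 223, C2 = 128, C3 = 1, C4 = 144, C5 = 189

C1: P1 ⊕ 75 = 90; E(K, 90) = 223.
C2: P2 ⊕ 223 = 5; E(K, 5) = 128.
C3: P3 ⊕ 128 = 132; E(K, 132) = 1.
C4: P4 ⊕ 1 = 21; E(K, 21) = 144.
C5: P5 ⊕ 144 = 56; E(K, 56) = 189.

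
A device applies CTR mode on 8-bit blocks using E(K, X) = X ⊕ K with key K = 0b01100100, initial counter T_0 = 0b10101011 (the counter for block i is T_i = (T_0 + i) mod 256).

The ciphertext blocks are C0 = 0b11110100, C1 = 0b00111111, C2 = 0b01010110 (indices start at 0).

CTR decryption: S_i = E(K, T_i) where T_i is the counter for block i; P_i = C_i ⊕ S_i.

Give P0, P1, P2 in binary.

P0: T = 0b10101011, S = E(K, T) = 0b11001111; 0b11110100 ⊕ 0b11001111 = 0b00111011.
P1: T = 0b10101100, S = E(K, T) = 0b11001000; 0b00111111 ⊕ 0b11001000 = 0b11110111.
P2: T = 0b10101101, S = E(K, T) = 0b11001001; 0b01010110 ⊕ 0b11001001 = 0b10011111.

P0 = 0b00111011, P1 = 0b11110111, P2 = 0b10011111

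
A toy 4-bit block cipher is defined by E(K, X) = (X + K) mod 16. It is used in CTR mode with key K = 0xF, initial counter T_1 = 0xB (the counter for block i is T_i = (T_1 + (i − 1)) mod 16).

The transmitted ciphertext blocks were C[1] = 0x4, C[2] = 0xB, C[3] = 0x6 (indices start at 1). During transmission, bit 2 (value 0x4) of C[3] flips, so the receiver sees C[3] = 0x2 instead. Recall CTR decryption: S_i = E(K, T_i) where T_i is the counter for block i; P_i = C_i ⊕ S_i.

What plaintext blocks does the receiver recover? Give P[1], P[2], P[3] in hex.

Only C[3] changed, to 0x2. In CTR, a change in C_i flips the same bit in P_i only; the keystream is unaffected. Decrypting the received ciphertext:
P[1]: T = 0xB, S = E(K, T) = 0xA; 0x4 ⊕ 0xA = 0xE.
P[2]: T = 0xC, S = E(K, T) = 0xB; 0xB ⊕ 0xB = 0x0.
P[3]: T = 0xD, S = E(K, T) = 0xC; 0x2 ⊕ 0xC = 0xE.
Blocks that differ from the original plaintext: P[3].

P[1] = 0xE, P[2] = 0x0, P[3] = 0xE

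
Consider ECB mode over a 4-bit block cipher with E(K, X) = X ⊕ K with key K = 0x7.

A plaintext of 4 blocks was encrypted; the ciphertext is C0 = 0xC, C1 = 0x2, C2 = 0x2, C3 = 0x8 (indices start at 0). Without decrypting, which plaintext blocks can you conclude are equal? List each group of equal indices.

P1 = P2

ECB encrypts each block independently with the same key, so equal ciphertext blocks imply equal plaintext blocks.
C1 = C2 = 0x2, so P1 = P2.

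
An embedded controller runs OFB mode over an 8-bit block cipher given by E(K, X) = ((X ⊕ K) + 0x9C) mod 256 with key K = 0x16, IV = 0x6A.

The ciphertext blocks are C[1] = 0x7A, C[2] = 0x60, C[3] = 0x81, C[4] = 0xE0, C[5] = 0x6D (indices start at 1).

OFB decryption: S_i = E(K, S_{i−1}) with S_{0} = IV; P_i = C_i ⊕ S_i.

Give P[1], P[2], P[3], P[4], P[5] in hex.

P[1]: S = E(K, 0x6A) = 0x18; 0x7A ⊕ 0x18 = 0x62.
P[2]: S = E(K, 0x18) = 0xAA; 0x60 ⊕ 0xAA = 0xCA.
P[3]: S = E(K, 0xAA) = 0x58; 0x81 ⊕ 0x58 = 0xD9.
P[4]: S = E(K, 0x58) = 0xEA; 0xE0 ⊕ 0xEA = 0x0A.
P[5]: S = E(K, 0xEA) = 0x98; 0x6D ⊕ 0x98 = 0xF5.

P[1] = 0x62, P[2] = 0xCA, P[3] = 0xD9, P[4] = 0x0A, P[5] = 0xF5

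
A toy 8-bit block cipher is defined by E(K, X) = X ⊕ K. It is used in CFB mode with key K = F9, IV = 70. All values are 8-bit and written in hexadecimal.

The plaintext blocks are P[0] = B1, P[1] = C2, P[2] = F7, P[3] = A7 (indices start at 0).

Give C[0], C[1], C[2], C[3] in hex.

C[0] = 38, C[1] = 03, C[2] = 0D, C[3] = 53

CFB encryption: C_i = P_i ⊕ E(K, C_{i−1}), with C_{−1} = IV.
C[0]: E(K, 70) = 89; B1 ⊕ 89 = 38.
C[1]: E(K, 38) = C1; C2 ⊕ C1 = 03.
C[2]: E(K, 03) = FA; F7 ⊕ FA = 0D.
C[3]: E(K, 0D) = F4; A7 ⊕ F4 = 53.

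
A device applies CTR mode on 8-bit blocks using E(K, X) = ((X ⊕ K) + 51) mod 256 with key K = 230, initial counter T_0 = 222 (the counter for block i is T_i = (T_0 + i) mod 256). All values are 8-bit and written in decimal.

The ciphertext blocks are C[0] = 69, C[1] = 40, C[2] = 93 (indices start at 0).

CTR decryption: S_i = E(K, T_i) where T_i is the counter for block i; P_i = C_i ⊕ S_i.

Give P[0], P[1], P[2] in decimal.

P[0] = 46, P[1] = 68, P[2] = 100

P[0]: T = 222, S = E(K, T) = 107; 69 ⊕ 107 = 46.
P[1]: T = 223, S = E(K, T) = 108; 40 ⊕ 108 = 68.
P[2]: T = 224, S = E(K, T) = 57; 93 ⊕ 57 = 100.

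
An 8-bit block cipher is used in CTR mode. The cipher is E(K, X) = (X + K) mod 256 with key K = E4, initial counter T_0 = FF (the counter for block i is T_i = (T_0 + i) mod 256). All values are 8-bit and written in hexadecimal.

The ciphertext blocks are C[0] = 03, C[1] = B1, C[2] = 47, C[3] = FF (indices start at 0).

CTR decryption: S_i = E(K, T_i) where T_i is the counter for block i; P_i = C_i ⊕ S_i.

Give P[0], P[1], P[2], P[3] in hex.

P[0] = E0, P[1] = 55, P[2] = A2, P[3] = 19

P[0]: T = FF, S = E(K, T) = E3; 03 ⊕ E3 = E0.
P[1]: T = 00, S = E(K, T) = E4; B1 ⊕ E4 = 55.
P[2]: T = 01, S = E(K, T) = E5; 47 ⊕ E5 = A2.
P[3]: T = 02, S = E(K, T) = E6; FF ⊕ E6 = 19.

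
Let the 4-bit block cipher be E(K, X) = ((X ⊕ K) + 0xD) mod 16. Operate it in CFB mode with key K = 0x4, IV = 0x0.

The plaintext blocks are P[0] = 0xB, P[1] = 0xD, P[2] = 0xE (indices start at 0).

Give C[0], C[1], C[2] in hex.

C[0] = 0xA, C[1] = 0x6, C[2] = 0x1

CFB encryption: C_i = P_i ⊕ E(K, C_{i−1}), with C_{−1} = IV.
C[0]: E(K, 0x0) = 0x1; 0xB ⊕ 0x1 = 0xA.
C[1]: E(K, 0xA) = 0xB; 0xD ⊕ 0xB = 0x6.
C[2]: E(K, 0x6) = 0xF; 0xE ⊕ 0xF = 0x1.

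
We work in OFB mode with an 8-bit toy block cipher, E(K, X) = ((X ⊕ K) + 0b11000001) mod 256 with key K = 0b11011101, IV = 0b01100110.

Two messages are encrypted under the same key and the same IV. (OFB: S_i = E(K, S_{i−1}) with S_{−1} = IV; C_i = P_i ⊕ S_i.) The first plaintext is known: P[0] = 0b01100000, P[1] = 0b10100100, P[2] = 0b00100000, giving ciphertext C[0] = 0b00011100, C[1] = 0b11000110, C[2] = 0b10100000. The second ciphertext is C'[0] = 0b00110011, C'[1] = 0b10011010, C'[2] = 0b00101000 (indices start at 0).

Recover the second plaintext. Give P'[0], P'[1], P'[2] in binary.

In OFB with a reused IV, both messages share the same keystream S_i, so C_i ⊕ C'_i = P_i ⊕ P'_i and thus P'_i = P_i ⊕ C_i ⊕ C'_i.
P'[0]: 0b01100000 ⊕ 0b00011100 ⊕ 0b00110011 = 0b01001111.
P'[1]: 0b10100100 ⊕ 0b11000110 ⊕ 0b10011010 = 0b11111000.
P'[2]: 0b00100000 ⊕ 0b10100000 ⊕ 0b00101000 = 0b10101000.

P'[0] = 0b01001111, P'[1] = 0b11111000, P'[2] = 0b10101000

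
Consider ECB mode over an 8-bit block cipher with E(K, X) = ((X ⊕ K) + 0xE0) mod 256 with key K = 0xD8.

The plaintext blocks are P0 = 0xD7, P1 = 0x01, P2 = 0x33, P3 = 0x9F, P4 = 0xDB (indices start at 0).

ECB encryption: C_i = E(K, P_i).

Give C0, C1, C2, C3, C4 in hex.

C0: E(K, 0xD7) = 0xEF.
C1: E(K, 0x01) = 0xB9.
C2: E(K, 0x33) = 0xCB.
C3: E(K, 0x9F) = 0x27.
C4: E(K, 0xDB) = 0xE3.

C0 = 0xEF, C1 = 0xB9, C2 = 0xCB, C3 = 0x27, C4 = 0xE3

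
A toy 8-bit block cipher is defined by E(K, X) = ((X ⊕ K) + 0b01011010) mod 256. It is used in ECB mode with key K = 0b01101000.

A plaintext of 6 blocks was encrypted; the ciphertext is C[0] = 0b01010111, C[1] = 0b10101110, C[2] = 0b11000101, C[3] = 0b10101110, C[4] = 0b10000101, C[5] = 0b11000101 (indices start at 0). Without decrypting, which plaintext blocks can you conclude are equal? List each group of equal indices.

ECB encrypts each block independently with the same key, so equal ciphertext blocks imply equal plaintext blocks.
C[1] = C[3] = 0b10101110, so P[1] = P[3].
C[2] = C[5] = 0b11000101, so P[2] = P[5].

P[1] = P[3]; P[2] = P[5]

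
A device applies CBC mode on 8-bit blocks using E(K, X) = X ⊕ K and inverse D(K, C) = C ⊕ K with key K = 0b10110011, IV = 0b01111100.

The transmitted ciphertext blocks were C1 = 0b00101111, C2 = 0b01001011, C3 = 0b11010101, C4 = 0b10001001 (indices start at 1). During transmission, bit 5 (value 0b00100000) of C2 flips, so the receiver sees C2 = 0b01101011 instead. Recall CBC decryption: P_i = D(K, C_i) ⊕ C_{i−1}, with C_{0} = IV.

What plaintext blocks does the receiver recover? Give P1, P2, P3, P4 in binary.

Only C2 changed, to 0b01101011. In CBC, a change in C_i garbles P_i and flips the same bit in P_{i+1}. Decrypting the received ciphertext:
P1: D(K, 0b00101111) = 0b10011100; 0b10011100 ⊕ 0b01111100 = 0b11100000.
P2: D(K, 0b01101011) = 0b11011000; 0b11011000 ⊕ 0b00101111 = 0b11110111.
P3: D(K, 0b11010101) = 0b01100110; 0b01100110 ⊕ 0b01101011 = 0b00001101.
P4: D(K, 0b10001001) = 0b00111010; 0b00111010 ⊕ 0b11010101 = 0b11101111.
Blocks that differ from the original plaintext: P2, P3.

P1 = 0b11100000, P2 = 0b11110111, P3 = 0b00001101, P4 = 0b11101111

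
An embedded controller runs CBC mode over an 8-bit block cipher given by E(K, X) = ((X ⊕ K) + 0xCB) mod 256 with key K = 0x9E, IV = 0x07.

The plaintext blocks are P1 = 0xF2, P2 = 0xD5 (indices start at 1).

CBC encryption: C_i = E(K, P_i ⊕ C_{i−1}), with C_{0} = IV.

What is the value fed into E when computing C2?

0xE3

C1: P1 ⊕ 0x07 = 0xF5; E(K, 0xF5) = 0x36.
C2: P2 ⊕ 0x36 = 0xE3; E(K, 0xE3) = 0x48.
So the input to E for block 2 is 0xE3.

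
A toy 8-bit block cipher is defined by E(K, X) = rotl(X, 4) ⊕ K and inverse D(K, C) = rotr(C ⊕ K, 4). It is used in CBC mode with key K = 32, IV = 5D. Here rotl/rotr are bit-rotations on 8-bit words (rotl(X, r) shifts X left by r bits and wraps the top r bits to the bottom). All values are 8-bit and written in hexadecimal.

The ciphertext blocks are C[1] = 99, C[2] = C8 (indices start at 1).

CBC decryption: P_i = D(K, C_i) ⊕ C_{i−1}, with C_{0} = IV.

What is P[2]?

P[2]: D(K, C8) = AF; AF ⊕ 99 = 36.

P[2] = 36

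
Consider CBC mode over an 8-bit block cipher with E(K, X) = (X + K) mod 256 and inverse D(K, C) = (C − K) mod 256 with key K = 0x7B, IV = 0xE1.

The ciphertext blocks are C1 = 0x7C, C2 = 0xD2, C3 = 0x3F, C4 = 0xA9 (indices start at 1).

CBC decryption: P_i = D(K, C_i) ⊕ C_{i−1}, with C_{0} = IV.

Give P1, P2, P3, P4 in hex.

P1: D(K, 0x7C) = 0x01; 0x01 ⊕ 0xE1 = 0xE0.
P2: D(K, 0xD2) = 0x57; 0x57 ⊕ 0x7C = 0x2B.
P3: D(K, 0x3F) = 0xC4; 0xC4 ⊕ 0xD2 = 0x16.
P4: D(K, 0xA9) = 0x2E; 0x2E ⊕ 0x3F = 0x11.

P1 = 0xE0, P2 = 0x2B, P3 = 0x16, P4 = 0x11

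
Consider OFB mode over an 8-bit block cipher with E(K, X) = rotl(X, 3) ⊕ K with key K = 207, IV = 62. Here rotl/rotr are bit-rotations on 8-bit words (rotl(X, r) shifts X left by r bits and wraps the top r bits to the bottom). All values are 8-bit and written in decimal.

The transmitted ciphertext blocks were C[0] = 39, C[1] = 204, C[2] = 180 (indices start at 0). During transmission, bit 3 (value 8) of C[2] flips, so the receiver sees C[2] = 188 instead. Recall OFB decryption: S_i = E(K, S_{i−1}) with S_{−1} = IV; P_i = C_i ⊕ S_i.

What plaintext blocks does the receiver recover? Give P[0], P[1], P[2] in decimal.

P[0] = 25, P[1] = 242, P[2] = 130

Only C[2] changed, to 188. In OFB, a change in C_i flips the same bit in P_i only; the keystream is unaffected. Decrypting the received ciphertext:
P[0]: S = E(K, 62) = 62; 39 ⊕ 62 = 25.
P[1]: S = E(K, 62) = 62; 204 ⊕ 62 = 242.
P[2]: S = E(K, 62) = 62; 188 ⊕ 62 = 130.
Blocks that differ from the original plaintext: P[2].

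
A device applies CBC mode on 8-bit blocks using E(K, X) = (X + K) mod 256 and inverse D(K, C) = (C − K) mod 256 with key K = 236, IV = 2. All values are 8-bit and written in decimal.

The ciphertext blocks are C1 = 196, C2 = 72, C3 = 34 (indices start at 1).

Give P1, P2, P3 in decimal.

P1 = 218, P2 = 152, P3 = 126

CBC decryption: P_i = D(K, C_i) ⊕ C_{i−1}, with C_{0} = IV.
P1: D(K, 196) = 216; 216 ⊕ 2 = 218.
P2: D(K, 72) = 92; 92 ⊕ 196 = 152.
P3: D(K, 34) = 54; 54 ⊕ 72 = 126.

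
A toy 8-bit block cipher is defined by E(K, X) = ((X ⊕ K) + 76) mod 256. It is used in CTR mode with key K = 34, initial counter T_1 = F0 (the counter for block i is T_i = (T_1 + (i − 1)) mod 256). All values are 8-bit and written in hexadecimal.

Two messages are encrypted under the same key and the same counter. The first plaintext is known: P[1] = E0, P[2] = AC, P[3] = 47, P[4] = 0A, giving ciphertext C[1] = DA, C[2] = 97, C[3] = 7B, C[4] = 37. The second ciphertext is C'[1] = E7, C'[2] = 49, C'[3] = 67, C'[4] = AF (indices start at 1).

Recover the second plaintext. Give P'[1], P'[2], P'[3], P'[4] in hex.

In CTR with a reused counter, both messages share the same keystream S_i, so C_i ⊕ C'_i = P_i ⊕ P'_i and thus P'_i = P_i ⊕ C_i ⊕ C'_i.
P'[1]: E0 ⊕ DA ⊕ E7 = DD.
P'[2]: AC ⊕ 97 ⊕ 49 = 72.
P'[3]: 47 ⊕ 7B ⊕ 67 = 5B.
P'[4]: 0A ⊕ 37 ⊕ AF = 92.

P'[1] = DD, P'[2] = 72, P'[3] = 5B, P'[4] = 92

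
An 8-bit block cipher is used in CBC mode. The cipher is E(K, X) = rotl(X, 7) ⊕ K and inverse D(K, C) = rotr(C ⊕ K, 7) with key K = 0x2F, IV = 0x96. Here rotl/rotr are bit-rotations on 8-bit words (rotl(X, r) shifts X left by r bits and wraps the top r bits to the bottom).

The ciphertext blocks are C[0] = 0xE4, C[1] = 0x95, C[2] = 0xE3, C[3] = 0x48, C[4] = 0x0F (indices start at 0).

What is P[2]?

CBC decryption: P_i = D(K, C_i) ⊕ C_{i−1}, with C_{−1} = IV.
P[2]: D(K, 0xE3) = 0x99; 0x99 ⊕ 0x95 = 0x0C.

P[2] = 0x0C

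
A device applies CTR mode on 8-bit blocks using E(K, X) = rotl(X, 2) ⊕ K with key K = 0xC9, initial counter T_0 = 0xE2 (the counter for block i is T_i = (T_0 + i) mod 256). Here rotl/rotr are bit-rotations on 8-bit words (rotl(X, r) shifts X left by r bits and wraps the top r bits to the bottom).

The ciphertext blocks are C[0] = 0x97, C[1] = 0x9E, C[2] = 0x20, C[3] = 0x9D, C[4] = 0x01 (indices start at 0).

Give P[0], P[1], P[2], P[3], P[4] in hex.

CTR decryption: S_i = E(K, T_i) where T_i is the counter for block i; P_i = C_i ⊕ S_i.
P[0]: T = 0xE2, S = E(K, T) = 0x42; 0x97 ⊕ 0x42 = 0xD5.
P[1]: T = 0xE3, S = E(K, T) = 0x46; 0x9E ⊕ 0x46 = 0xD8.
P[2]: T = 0xE4, S = E(K, T) = 0x5A; 0x20 ⊕ 0x5A = 0x7A.
P[3]: T = 0xE5, S = E(K, T) = 0x5E; 0x9D ⊕ 0x5E = 0xC3.
P[4]: T = 0xE6, S = E(K, T) = 0x52; 0x01 ⊕ 0x52 = 0x53.

P[0] = 0xD5, P[1] = 0xD8, P[2] = 0x7A, P[3] = 0xC3, P[4] = 0x53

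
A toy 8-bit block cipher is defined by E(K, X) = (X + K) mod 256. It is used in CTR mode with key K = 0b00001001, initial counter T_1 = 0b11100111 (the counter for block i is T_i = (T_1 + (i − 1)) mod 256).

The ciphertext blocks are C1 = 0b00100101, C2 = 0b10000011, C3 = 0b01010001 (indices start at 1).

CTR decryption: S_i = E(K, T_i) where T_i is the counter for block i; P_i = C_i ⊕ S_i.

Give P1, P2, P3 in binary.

P1 = 0b11010101, P2 = 0b01110010, P3 = 0b10100011

P1: T = 0b11100111, S = E(K, T) = 0b11110000; 0b00100101 ⊕ 0b11110000 = 0b11010101.
P2: T = 0b11101000, S = E(K, T) = 0b11110001; 0b10000011 ⊕ 0b11110001 = 0b01110010.
P3: T = 0b11101001, S = E(K, T) = 0b11110010; 0b01010001 ⊕ 0b11110010 = 0b10100011.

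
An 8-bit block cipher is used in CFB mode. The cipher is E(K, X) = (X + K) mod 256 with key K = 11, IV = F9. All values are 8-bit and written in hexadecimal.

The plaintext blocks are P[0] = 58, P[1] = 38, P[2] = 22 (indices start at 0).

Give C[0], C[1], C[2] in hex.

CFB encryption: C_i = P_i ⊕ E(K, C_{i−1}), with C_{−1} = IV.
C[0]: E(K, F9) = 0A; 58 ⊕ 0A = 52.
C[1]: E(K, 52) = 63; 38 ⊕ 63 = 5B.
C[2]: E(K, 5B) = 6C; 22 ⊕ 6C = 4E.

C[0] = 52, C[1] = 5B, C[2] = 4E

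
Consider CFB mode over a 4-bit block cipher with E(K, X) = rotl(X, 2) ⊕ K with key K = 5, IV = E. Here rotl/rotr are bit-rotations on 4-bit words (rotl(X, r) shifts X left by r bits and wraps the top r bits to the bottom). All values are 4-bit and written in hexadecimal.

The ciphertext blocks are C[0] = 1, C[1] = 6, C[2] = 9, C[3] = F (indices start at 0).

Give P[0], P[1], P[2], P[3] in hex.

P[0] = F, P[1] = 7, P[2] = 5, P[3] = C

CFB decryption: P_i = C_i ⊕ E(K, C_{i−1}), with C_{−1} = IV.
P[0]: E(K, E) = E; 1 ⊕ E = F.
P[1]: E(K, 1) = 1; 6 ⊕ 1 = 7.
P[2]: E(K, 6) = C; 9 ⊕ C = 5.
P[3]: E(K, 9) = 3; F ⊕ 3 = C.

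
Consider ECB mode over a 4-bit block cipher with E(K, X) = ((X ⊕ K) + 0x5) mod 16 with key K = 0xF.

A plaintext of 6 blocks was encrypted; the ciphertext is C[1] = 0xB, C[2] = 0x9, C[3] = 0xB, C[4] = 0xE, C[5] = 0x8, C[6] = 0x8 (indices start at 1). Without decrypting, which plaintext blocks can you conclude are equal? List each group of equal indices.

P[1] = P[3]; P[5] = P[6]

ECB encrypts each block independently with the same key, so equal ciphertext blocks imply equal plaintext blocks.
C[1] = C[3] = 0xB, so P[1] = P[3].
C[5] = C[6] = 0x8, so P[5] = P[6].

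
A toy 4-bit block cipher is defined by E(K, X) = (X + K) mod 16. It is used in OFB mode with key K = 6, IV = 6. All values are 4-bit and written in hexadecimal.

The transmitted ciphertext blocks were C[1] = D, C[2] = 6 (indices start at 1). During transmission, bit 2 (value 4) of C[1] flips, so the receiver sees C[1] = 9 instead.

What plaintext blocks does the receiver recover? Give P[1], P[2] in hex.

OFB decryption: S_i = E(K, S_{i−1}) with S_{0} = IV; P_i = C_i ⊕ S_i.
Only C[1] changed, to 9. In OFB, a change in C_i flips the same bit in P_i only; the keystream is unaffected. Decrypting the received ciphertext:
P[1]: S = E(K, 6) = C; 9 ⊕ C = 5.
P[2]: S = E(K, C) = 2; 6 ⊕ 2 = 4.
Blocks that differ from the original plaintext: P[1].

P[1] = 5, P[2] = 4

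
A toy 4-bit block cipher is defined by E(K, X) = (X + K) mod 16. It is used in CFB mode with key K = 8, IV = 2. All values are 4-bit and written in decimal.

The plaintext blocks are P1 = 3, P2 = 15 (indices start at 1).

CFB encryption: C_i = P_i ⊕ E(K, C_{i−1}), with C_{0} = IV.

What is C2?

C2 = 14

C1: E(K, 2) = 10; 3 ⊕ 10 = 9.
C2: E(K, 9) = 1; 15 ⊕ 1 = 14.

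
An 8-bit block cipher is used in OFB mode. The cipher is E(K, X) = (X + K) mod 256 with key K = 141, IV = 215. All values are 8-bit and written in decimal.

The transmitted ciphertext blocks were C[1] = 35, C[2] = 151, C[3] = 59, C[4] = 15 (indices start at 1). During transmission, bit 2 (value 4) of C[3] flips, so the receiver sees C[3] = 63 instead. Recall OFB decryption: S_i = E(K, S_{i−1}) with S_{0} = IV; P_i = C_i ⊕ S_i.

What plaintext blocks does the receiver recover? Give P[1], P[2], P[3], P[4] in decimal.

P[1] = 71, P[2] = 102, P[3] = 65, P[4] = 4

Only C[3] changed, to 63. In OFB, a change in C_i flips the same bit in P_i only; the keystream is unaffected. Decrypting the received ciphertext:
P[1]: S = E(K, 215) = 100; 35 ⊕ 100 = 71.
P[2]: S = E(K, 100) = 241; 151 ⊕ 241 = 102.
P[3]: S = E(K, 241) = 126; 63 ⊕ 126 = 65.
P[4]: S = E(K, 126) = 11; 15 ⊕ 11 = 4.
Blocks that differ from the original plaintext: P[3].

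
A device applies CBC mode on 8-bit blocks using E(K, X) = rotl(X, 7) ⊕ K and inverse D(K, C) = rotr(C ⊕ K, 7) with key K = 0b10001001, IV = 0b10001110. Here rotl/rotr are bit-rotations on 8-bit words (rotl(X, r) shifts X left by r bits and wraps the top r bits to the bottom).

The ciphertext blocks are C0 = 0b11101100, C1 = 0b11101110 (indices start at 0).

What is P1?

P1 = 0b00100010

CBC decryption: P_i = D(K, C_i) ⊕ C_{i−1}, with C_{−1} = IV.
P1: D(K, 0b11101110) = 0b11001110; 0b11001110 ⊕ 0b11101100 = 0b00100010.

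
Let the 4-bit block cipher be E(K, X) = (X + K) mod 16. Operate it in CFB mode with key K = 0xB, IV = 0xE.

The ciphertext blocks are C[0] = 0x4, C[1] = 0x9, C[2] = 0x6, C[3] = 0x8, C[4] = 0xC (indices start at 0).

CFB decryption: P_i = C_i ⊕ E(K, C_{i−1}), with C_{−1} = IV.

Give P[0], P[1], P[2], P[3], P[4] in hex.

P[0]: E(K, 0xE) = 0x9; 0x4 ⊕ 0x9 = 0xD.
P[1]: E(K, 0x4) = 0xF; 0x9 ⊕ 0xF = 0x6.
P[2]: E(K, 0x9) = 0x4; 0x6 ⊕ 0x4 = 0x2.
P[3]: E(K, 0x6) = 0x1; 0x8 ⊕ 0x1 = 0x9.
P[4]: E(K, 0x8) = 0x3; 0xC ⊕ 0x3 = 0xF.

P[0] = 0xD, P[1] = 0x6, P[2] = 0x2, P[3] = 0x9, P[4] = 0xF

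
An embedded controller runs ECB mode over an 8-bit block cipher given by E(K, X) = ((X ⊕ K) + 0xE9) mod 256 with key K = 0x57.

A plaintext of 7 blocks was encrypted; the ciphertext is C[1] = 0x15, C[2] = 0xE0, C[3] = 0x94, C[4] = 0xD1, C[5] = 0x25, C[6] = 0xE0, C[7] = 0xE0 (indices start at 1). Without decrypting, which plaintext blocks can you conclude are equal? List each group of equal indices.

P[2] = P[6] = P[7]

ECB encrypts each block independently with the same key, so equal ciphertext blocks imply equal plaintext blocks.
C[2] = C[6] = C[7] = 0xE0, so P[2] = P[6] = P[7].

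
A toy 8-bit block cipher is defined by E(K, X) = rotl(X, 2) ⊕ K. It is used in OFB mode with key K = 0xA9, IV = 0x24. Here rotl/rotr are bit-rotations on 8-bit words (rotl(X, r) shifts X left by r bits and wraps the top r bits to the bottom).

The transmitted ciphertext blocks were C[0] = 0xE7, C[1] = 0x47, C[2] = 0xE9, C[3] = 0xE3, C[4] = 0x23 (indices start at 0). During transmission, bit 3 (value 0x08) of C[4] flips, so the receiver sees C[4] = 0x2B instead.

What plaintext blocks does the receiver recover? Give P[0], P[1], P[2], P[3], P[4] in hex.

OFB decryption: S_i = E(K, S_{i−1}) with S_{−1} = IV; P_i = C_i ⊕ S_i.
Only C[4] changed, to 0x2B. In OFB, a change in C_i flips the same bit in P_i only; the keystream is unaffected. Decrypting the received ciphertext:
P[0]: S = E(K, 0x24) = 0x39; 0xE7 ⊕ 0x39 = 0xDE.
P[1]: S = E(K, 0x39) = 0x4D; 0x47 ⊕ 0x4D = 0x0A.
P[2]: S = E(K, 0x4D) = 0x9C; 0xE9 ⊕ 0x9C = 0x75.
P[3]: S = E(K, 0x9C) = 0xDB; 0xE3 ⊕ 0xDB = 0x38.
P[4]: S = E(K, 0xDB) = 0xC6; 0x2B ⊕ 0xC6 = 0xED.
Blocks that differ from the original plaintext: P[4].

P[0] = 0xDE, P[1] = 0x0A, P[2] = 0x75, P[3] = 0x38, P[4] = 0xED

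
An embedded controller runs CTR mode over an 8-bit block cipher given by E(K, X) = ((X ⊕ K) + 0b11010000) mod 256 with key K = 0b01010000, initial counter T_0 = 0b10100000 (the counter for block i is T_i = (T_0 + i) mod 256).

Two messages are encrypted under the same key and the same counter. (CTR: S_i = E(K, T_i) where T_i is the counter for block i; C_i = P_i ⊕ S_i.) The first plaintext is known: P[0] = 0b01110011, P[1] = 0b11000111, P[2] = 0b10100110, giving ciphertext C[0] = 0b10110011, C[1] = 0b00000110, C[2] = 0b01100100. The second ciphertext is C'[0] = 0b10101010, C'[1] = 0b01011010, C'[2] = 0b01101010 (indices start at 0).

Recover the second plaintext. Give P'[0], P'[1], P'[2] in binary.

P'[0] = 0b01101010, P'[1] = 0b10011011, P'[2] = 0b10101000

In CTR with a reused counter, both messages share the same keystream S_i, so C_i ⊕ C'_i = P_i ⊕ P'_i and thus P'_i = P_i ⊕ C_i ⊕ C'_i.
P'[0]: 0b01110011 ⊕ 0b10110011 ⊕ 0b10101010 = 0b01101010.
P'[1]: 0b11000111 ⊕ 0b00000110 ⊕ 0b01011010 = 0b10011011.
P'[2]: 0b10100110 ⊕ 0b01100100 ⊕ 0b01101010 = 0b10101000.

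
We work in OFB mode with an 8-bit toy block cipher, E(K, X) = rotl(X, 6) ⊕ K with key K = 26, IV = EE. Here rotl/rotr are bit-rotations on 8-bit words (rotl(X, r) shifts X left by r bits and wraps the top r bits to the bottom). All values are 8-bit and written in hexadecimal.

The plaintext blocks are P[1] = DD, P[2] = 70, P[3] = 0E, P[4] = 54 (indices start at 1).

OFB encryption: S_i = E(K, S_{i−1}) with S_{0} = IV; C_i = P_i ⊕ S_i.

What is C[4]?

C[4] = EF

C[1]: S = E(K, EE) = 9D; DD ⊕ 9D = 40.
C[2]: S = E(K, 9D) = 41; 70 ⊕ 41 = 31.
C[3]: S = E(K, 41) = 76; 0E ⊕ 76 = 78.
C[4]: S = E(K, 76) = BB; 54 ⊕ BB = EF.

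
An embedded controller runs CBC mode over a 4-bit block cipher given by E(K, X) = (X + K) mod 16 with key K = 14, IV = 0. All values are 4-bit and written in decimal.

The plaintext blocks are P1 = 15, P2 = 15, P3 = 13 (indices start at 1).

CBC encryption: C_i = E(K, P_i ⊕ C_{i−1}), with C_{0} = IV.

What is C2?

C1: P1 ⊕ 0 = 15; E(K, 15) = 13.
C2: P2 ⊕ 13 = 2; E(K, 2) = 0.

C2 = 0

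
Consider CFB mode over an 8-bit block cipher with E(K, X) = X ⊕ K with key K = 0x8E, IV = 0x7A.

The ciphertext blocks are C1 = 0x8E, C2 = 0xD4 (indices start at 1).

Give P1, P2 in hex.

P1 = 0x7A, P2 = 0xD4

CFB decryption: P_i = C_i ⊕ E(K, C_{i−1}), with C_{0} = IV.
P1: E(K, 0x7A) = 0xF4; 0x8E ⊕ 0xF4 = 0x7A.
P2: E(K, 0x8E) = 0x00; 0xD4 ⊕ 0x00 = 0xD4.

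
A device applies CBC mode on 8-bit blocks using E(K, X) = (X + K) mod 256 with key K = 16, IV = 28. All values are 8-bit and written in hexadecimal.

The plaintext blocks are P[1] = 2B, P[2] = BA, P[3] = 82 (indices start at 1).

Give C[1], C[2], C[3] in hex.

C[1] = 19, C[2] = B9, C[3] = 51

CBC encryption: C_i = E(K, P_i ⊕ C_{i−1}), with C_{0} = IV.
C[1]: P[1] ⊕ 28 = 03; E(K, 03) = 19.
C[2]: P[2] ⊕ 19 = A3; E(K, A3) = B9.
C[3]: P[3] ⊕ B9 = 3B; E(K, 3B) = 51.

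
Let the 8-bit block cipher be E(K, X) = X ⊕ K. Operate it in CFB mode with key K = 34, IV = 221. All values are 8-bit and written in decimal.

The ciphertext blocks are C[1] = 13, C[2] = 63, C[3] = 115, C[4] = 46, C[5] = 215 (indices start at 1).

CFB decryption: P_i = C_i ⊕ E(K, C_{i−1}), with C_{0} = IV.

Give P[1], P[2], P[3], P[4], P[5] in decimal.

P[1] = 242, P[2] = 16, P[3] = 110, P[4] = 127, P[5] = 219

P[1]: E(K, 221) = 255; 13 ⊕ 255 = 242.
P[2]: E(K, 13) = 47; 63 ⊕ 47 = 16.
P[3]: E(K, 63) = 29; 115 ⊕ 29 = 110.
P[4]: E(K, 115) = 81; 46 ⊕ 81 = 127.
P[5]: E(K, 46) = 12; 215 ⊕ 12 = 219.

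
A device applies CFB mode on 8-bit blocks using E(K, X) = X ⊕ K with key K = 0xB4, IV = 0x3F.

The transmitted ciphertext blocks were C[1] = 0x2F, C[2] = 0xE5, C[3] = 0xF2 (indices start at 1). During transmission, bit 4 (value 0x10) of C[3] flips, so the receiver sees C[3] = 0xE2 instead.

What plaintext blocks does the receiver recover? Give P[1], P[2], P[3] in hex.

CFB decryption: P_i = C_i ⊕ E(K, C_{i−1}), with C_{0} = IV.
Only C[3] changed, to 0xE2. In CFB, a change in C_i flips the same bit in P_i and garbles P_{i+1}. Decrypting the received ciphertext:
P[1]: E(K, 0x3F) = 0x8B; 0x2F ⊕ 0x8B = 0xA4.
P[2]: E(K, 0x2F) = 0x9B; 0xE5 ⊕ 0x9B = 0x7E.
P[3]: E(K, 0xE5) = 0x51; 0xE2 ⊕ 0x51 = 0xB3.
Blocks that differ from the original plaintext: P[3].

P[1] = 0xA4, P[2] = 0x7E, P[3] = 0xB3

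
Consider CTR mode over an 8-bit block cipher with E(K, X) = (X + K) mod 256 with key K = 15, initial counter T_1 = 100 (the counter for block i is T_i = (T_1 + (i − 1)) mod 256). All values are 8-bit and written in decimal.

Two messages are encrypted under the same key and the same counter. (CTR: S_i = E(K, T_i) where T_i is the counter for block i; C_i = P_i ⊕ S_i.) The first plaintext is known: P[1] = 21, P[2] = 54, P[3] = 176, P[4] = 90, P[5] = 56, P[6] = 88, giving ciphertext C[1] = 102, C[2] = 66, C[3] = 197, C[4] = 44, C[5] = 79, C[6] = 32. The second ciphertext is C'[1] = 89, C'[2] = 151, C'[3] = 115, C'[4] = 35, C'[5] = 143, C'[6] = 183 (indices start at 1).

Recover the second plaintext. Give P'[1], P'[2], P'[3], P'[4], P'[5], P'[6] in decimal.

In CTR with a reused counter, both messages share the same keystream S_i, so C_i ⊕ C'_i = P_i ⊕ P'_i and thus P'_i = P_i ⊕ C_i ⊕ C'_i.
P'[1]: 21 ⊕ 102 ⊕ 89 = 42.
P'[2]: 54 ⊕ 66 ⊕ 151 = 227.
P'[3]: 176 ⊕ 197 ⊕ 115 = 6.
P'[4]: 90 ⊕ 44 ⊕ 35 = 85.
P'[5]: 56 ⊕ 79 ⊕ 143 = 248.
P'[6]: 88 ⊕ 32 ⊕ 183 = 207.

P'[1] = 42, P'[2] = 227, P'[3] = 6, P'[4] = 85, P'[5] = 248, P'[6] = 207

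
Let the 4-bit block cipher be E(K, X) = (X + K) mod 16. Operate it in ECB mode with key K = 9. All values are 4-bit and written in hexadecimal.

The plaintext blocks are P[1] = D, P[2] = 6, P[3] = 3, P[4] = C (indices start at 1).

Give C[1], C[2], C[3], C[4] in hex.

ECB encryption: C_i = E(K, P_i).
C[1]: E(K, D) = 6.
C[2]: E(K, 6) = F.
C[3]: E(K, 3) = C.
C[4]: E(K, C) = 5.

C[1] = 6, C[2] = F, C[3] = C, C[4] = 5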